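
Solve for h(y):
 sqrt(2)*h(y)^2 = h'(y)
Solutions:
 h(y) = -1/(C1 + sqrt(2)*y)


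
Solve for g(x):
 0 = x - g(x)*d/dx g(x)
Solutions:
 g(x) = -sqrt(C1 + x^2)
 g(x) = sqrt(C1 + x^2)


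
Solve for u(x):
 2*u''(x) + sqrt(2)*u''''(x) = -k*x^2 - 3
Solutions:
 u(x) = C1 + C2*x + C3*sin(2^(1/4)*x) + C4*cos(2^(1/4)*x) - k*x^4/24 + x^2*(sqrt(2)*k - 3)/4


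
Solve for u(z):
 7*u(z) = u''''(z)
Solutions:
 u(z) = C1*exp(-7^(1/4)*z) + C2*exp(7^(1/4)*z) + C3*sin(7^(1/4)*z) + C4*cos(7^(1/4)*z)


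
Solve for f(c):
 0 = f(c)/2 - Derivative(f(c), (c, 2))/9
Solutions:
 f(c) = C1*exp(-3*sqrt(2)*c/2) + C2*exp(3*sqrt(2)*c/2)


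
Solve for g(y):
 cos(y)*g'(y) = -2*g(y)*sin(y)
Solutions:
 g(y) = C1*cos(y)^2


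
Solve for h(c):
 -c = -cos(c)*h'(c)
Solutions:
 h(c) = C1 + Integral(c/cos(c), c)


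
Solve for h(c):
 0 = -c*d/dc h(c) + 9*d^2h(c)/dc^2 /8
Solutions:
 h(c) = C1 + C2*erfi(2*c/3)


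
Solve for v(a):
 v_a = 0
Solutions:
 v(a) = C1


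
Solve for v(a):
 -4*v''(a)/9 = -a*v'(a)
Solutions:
 v(a) = C1 + C2*erfi(3*sqrt(2)*a/4)


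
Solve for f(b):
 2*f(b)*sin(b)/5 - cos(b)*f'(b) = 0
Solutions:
 f(b) = C1/cos(b)^(2/5)


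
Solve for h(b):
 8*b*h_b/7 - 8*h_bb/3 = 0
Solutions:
 h(b) = C1 + C2*erfi(sqrt(42)*b/14)


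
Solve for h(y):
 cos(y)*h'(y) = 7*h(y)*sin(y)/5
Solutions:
 h(y) = C1/cos(y)^(7/5)


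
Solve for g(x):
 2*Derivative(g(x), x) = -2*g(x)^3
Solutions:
 g(x) = -sqrt(2)*sqrt(-1/(C1 - x))/2
 g(x) = sqrt(2)*sqrt(-1/(C1 - x))/2


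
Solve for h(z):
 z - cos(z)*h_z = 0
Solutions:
 h(z) = C1 + Integral(z/cos(z), z)


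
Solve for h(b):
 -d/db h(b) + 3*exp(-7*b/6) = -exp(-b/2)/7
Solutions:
 h(b) = C1 - 2*exp(-b/2)/7 - 18*exp(-7*b/6)/7


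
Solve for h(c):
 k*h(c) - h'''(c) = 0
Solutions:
 h(c) = C1*exp(c*k^(1/3)) + C2*exp(c*k^(1/3)*(-1 + sqrt(3)*I)/2) + C3*exp(-c*k^(1/3)*(1 + sqrt(3)*I)/2)


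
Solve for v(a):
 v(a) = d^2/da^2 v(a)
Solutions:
 v(a) = C1*exp(-a) + C2*exp(a)


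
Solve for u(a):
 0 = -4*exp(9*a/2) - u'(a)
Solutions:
 u(a) = C1 - 8*exp(9*a/2)/9


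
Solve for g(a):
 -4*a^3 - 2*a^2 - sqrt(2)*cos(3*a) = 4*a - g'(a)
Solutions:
 g(a) = C1 + a^4 + 2*a^3/3 + 2*a^2 + sqrt(2)*sin(3*a)/3


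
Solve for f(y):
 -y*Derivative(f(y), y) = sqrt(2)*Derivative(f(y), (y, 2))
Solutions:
 f(y) = C1 + C2*erf(2^(1/4)*y/2)


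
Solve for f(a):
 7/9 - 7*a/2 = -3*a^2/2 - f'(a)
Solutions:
 f(a) = C1 - a^3/2 + 7*a^2/4 - 7*a/9


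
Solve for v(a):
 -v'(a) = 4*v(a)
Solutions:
 v(a) = C1*exp(-4*a)


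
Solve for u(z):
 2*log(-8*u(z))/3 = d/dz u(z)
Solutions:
 -3*Integral(1/(log(-_y) + 3*log(2)), (_y, u(z)))/2 = C1 - z


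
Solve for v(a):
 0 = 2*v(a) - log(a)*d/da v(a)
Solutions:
 v(a) = C1*exp(2*li(a))


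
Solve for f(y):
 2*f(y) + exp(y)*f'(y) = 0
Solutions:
 f(y) = C1*exp(2*exp(-y))


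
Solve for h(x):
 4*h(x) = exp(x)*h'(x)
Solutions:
 h(x) = C1*exp(-4*exp(-x))


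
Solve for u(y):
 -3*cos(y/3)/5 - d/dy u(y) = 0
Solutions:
 u(y) = C1 - 9*sin(y/3)/5


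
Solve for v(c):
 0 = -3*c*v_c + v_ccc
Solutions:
 v(c) = C1 + Integral(C2*airyai(3^(1/3)*c) + C3*airybi(3^(1/3)*c), c)


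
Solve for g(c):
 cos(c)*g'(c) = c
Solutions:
 g(c) = C1 + Integral(c/cos(c), c)


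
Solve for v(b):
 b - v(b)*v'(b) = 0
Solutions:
 v(b) = -sqrt(C1 + b^2)
 v(b) = sqrt(C1 + b^2)


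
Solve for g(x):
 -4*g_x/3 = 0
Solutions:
 g(x) = C1


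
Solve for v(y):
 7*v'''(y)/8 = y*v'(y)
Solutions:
 v(y) = C1 + Integral(C2*airyai(2*7^(2/3)*y/7) + C3*airybi(2*7^(2/3)*y/7), y)


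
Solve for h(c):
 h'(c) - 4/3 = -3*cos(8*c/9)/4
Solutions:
 h(c) = C1 + 4*c/3 - 27*sin(8*c/9)/32


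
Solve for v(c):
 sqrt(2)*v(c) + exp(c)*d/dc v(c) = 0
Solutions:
 v(c) = C1*exp(sqrt(2)*exp(-c))


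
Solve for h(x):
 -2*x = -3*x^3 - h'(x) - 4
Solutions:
 h(x) = C1 - 3*x^4/4 + x^2 - 4*x


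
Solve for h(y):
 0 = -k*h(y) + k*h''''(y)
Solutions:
 h(y) = C1*exp(-y) + C2*exp(y) + C3*sin(y) + C4*cos(y)


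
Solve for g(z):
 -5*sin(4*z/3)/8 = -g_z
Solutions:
 g(z) = C1 - 15*cos(4*z/3)/32


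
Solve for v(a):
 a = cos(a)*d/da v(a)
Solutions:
 v(a) = C1 + Integral(a/cos(a), a)


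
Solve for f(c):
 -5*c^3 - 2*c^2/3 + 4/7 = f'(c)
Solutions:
 f(c) = C1 - 5*c^4/4 - 2*c^3/9 + 4*c/7


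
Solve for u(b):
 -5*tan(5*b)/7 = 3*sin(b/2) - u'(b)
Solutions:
 u(b) = C1 - log(cos(5*b))/7 - 6*cos(b/2)


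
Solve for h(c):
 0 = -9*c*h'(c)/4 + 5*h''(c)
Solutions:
 h(c) = C1 + C2*erfi(3*sqrt(10)*c/20)


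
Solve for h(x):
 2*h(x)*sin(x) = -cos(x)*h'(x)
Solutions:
 h(x) = C1*cos(x)^2


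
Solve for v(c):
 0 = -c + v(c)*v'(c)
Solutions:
 v(c) = -sqrt(C1 + c^2)
 v(c) = sqrt(C1 + c^2)


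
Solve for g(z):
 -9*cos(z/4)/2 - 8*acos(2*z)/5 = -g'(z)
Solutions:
 g(z) = C1 + 8*z*acos(2*z)/5 - 4*sqrt(1 - 4*z^2)/5 + 18*sin(z/4)


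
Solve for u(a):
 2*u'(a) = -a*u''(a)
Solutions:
 u(a) = C1 + C2/a


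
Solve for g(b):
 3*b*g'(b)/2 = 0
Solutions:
 g(b) = C1


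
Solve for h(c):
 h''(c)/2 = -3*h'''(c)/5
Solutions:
 h(c) = C1 + C2*c + C3*exp(-5*c/6)


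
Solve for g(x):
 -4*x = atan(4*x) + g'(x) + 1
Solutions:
 g(x) = C1 - 2*x^2 - x*atan(4*x) - x + log(16*x^2 + 1)/8


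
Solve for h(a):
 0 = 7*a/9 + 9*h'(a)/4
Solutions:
 h(a) = C1 - 14*a^2/81


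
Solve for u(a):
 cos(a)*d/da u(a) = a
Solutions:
 u(a) = C1 + Integral(a/cos(a), a)


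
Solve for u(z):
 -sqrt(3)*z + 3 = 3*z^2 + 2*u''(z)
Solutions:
 u(z) = C1 + C2*z - z^4/8 - sqrt(3)*z^3/12 + 3*z^2/4


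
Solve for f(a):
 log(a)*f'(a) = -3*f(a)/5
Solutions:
 f(a) = C1*exp(-3*li(a)/5)


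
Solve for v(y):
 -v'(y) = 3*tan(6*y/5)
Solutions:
 v(y) = C1 + 5*log(cos(6*y/5))/2


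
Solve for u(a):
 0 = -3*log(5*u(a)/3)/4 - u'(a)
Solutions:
 -4*Integral(1/(-log(_y) - log(5) + log(3)), (_y, u(a)))/3 = C1 - a


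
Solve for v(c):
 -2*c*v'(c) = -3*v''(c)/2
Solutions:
 v(c) = C1 + C2*erfi(sqrt(6)*c/3)


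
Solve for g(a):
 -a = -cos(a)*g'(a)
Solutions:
 g(a) = C1 + Integral(a/cos(a), a)


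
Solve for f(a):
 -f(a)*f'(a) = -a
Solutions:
 f(a) = -sqrt(C1 + a^2)
 f(a) = sqrt(C1 + a^2)


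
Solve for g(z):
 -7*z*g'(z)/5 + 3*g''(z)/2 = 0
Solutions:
 g(z) = C1 + C2*erfi(sqrt(105)*z/15)


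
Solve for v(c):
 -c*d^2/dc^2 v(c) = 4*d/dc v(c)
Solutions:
 v(c) = C1 + C2/c^3


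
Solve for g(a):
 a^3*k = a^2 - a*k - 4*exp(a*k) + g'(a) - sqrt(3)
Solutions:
 g(a) = C1 + a^4*k/4 - a^3/3 + a^2*k/2 + sqrt(3)*a + 4*exp(a*k)/k


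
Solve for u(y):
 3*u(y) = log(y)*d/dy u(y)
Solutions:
 u(y) = C1*exp(3*li(y))


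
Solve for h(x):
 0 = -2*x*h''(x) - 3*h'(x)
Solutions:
 h(x) = C1 + C2/sqrt(x)


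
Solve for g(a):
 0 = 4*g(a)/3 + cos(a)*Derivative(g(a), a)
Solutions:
 g(a) = C1*(sin(a) - 1)^(2/3)/(sin(a) + 1)^(2/3)


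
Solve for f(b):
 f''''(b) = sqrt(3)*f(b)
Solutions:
 f(b) = C1*exp(-3^(1/8)*b) + C2*exp(3^(1/8)*b) + C3*sin(3^(1/8)*b) + C4*cos(3^(1/8)*b)


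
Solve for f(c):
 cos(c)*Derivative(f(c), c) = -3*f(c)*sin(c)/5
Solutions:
 f(c) = C1*cos(c)^(3/5)


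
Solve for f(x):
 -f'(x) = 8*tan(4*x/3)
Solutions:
 f(x) = C1 + 6*log(cos(4*x/3))


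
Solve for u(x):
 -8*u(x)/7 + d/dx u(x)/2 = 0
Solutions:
 u(x) = C1*exp(16*x/7)


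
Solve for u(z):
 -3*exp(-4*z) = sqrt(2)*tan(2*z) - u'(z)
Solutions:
 u(z) = C1 + sqrt(2)*log(tan(2*z)^2 + 1)/4 - 3*exp(-4*z)/4


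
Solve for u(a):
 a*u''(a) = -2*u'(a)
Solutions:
 u(a) = C1 + C2/a


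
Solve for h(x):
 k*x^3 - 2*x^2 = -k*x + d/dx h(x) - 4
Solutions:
 h(x) = C1 + k*x^4/4 + k*x^2/2 - 2*x^3/3 + 4*x


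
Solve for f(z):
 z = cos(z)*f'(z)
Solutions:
 f(z) = C1 + Integral(z/cos(z), z)


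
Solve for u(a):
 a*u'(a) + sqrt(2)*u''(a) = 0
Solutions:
 u(a) = C1 + C2*erf(2^(1/4)*a/2)


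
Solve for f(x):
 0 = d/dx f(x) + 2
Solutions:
 f(x) = C1 - 2*x


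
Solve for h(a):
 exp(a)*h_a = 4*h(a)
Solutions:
 h(a) = C1*exp(-4*exp(-a))


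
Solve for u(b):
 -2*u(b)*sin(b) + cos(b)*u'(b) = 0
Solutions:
 u(b) = C1/cos(b)^2


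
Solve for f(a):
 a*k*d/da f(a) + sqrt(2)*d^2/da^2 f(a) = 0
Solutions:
 f(a) = Piecewise((-2^(3/4)*sqrt(pi)*C1*erf(2^(1/4)*a*sqrt(k)/2)/(2*sqrt(k)) - C2, (k > 0) | (k < 0)), (-C1*a - C2, True))


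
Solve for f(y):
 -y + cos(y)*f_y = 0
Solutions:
 f(y) = C1 + Integral(y/cos(y), y)


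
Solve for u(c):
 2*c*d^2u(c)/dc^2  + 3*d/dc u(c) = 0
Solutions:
 u(c) = C1 + C2/sqrt(c)


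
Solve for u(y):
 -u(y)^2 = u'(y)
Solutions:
 u(y) = 1/(C1 + y)


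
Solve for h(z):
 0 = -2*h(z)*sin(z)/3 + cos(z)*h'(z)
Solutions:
 h(z) = C1/cos(z)^(2/3)


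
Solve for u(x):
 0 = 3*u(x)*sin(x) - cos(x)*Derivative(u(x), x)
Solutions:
 u(x) = C1/cos(x)^3


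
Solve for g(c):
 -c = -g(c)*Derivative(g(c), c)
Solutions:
 g(c) = -sqrt(C1 + c^2)
 g(c) = sqrt(C1 + c^2)


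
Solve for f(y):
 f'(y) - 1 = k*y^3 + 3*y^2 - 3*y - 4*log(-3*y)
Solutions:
 f(y) = C1 + k*y^4/4 + y^3 - 3*y^2/2 - 4*y*log(-y) + y*(5 - 4*log(3))


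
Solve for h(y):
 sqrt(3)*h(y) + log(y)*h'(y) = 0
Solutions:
 h(y) = C1*exp(-sqrt(3)*li(y))


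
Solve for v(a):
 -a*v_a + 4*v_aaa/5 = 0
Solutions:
 v(a) = C1 + Integral(C2*airyai(10^(1/3)*a/2) + C3*airybi(10^(1/3)*a/2), a)


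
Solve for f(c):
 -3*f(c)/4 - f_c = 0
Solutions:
 f(c) = C1*exp(-3*c/4)


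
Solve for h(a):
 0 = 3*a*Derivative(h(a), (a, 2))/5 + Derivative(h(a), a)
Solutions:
 h(a) = C1 + C2/a^(2/3)


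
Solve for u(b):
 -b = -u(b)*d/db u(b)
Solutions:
 u(b) = -sqrt(C1 + b^2)
 u(b) = sqrt(C1 + b^2)


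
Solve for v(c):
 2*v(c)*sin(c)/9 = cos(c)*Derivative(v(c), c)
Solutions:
 v(c) = C1/cos(c)^(2/9)


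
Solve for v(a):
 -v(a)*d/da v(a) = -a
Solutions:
 v(a) = -sqrt(C1 + a^2)
 v(a) = sqrt(C1 + a^2)


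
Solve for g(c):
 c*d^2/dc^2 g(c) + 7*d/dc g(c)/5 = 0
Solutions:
 g(c) = C1 + C2/c^(2/5)


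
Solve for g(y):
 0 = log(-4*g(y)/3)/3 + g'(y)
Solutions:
 3*Integral(1/(log(-_y) - log(3) + 2*log(2)), (_y, g(y))) = C1 - y


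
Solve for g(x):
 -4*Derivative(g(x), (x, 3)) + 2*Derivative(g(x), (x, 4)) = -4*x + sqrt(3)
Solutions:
 g(x) = C1 + C2*x + C3*x^2 + C4*exp(2*x) + x^4/24 + x^3*(2 - sqrt(3))/24


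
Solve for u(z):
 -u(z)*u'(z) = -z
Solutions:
 u(z) = -sqrt(C1 + z^2)
 u(z) = sqrt(C1 + z^2)


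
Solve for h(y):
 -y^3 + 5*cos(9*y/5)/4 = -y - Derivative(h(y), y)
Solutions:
 h(y) = C1 + y^4/4 - y^2/2 - 25*sin(9*y/5)/36


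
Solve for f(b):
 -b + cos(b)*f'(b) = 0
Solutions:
 f(b) = C1 + Integral(b/cos(b), b)


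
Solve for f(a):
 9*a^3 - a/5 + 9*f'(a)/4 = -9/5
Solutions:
 f(a) = C1 - a^4 + 2*a^2/45 - 4*a/5


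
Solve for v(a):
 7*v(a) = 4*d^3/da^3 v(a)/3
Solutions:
 v(a) = C3*exp(42^(1/3)*a/2) + (C1*sin(14^(1/3)*3^(5/6)*a/4) + C2*cos(14^(1/3)*3^(5/6)*a/4))*exp(-42^(1/3)*a/4)


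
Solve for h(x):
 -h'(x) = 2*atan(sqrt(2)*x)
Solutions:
 h(x) = C1 - 2*x*atan(sqrt(2)*x) + sqrt(2)*log(2*x^2 + 1)/2


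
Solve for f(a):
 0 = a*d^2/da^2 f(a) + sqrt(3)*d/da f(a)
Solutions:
 f(a) = C1 + C2*a^(1 - sqrt(3))


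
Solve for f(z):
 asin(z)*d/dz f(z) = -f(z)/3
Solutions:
 f(z) = C1*exp(-Integral(1/asin(z), z)/3)


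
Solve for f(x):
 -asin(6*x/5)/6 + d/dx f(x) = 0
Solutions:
 f(x) = C1 + x*asin(6*x/5)/6 + sqrt(25 - 36*x^2)/36


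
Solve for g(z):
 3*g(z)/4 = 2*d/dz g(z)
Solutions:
 g(z) = C1*exp(3*z/8)


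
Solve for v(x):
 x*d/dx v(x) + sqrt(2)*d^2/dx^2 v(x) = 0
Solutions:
 v(x) = C1 + C2*erf(2^(1/4)*x/2)


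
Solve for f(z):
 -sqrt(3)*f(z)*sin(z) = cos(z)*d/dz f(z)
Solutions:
 f(z) = C1*cos(z)^(sqrt(3))


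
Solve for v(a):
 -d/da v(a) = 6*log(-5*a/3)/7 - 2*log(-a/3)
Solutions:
 v(a) = C1 + 8*a*log(-a)/7 + a*(-log(46875)/7 - 8/7 - log(3))


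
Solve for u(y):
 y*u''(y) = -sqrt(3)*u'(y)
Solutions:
 u(y) = C1 + C2*y^(1 - sqrt(3))


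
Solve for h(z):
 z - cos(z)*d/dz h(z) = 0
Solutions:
 h(z) = C1 + Integral(z/cos(z), z)


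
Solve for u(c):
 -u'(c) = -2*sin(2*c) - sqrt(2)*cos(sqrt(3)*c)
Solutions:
 u(c) = C1 + sqrt(6)*sin(sqrt(3)*c)/3 - cos(2*c)


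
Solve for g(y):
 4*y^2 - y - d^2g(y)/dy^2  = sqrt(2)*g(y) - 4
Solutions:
 g(y) = C1*sin(2^(1/4)*y) + C2*cos(2^(1/4)*y) + 2*sqrt(2)*y^2 - sqrt(2)*y/2 - 4 + 2*sqrt(2)


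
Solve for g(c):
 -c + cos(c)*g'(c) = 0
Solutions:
 g(c) = C1 + Integral(c/cos(c), c)


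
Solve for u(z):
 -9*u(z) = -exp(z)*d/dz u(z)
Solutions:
 u(z) = C1*exp(-9*exp(-z))


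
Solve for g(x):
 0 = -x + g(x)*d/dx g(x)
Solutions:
 g(x) = -sqrt(C1 + x^2)
 g(x) = sqrt(C1 + x^2)


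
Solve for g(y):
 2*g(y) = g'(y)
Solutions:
 g(y) = C1*exp(2*y)


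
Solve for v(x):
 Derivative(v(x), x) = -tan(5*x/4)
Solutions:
 v(x) = C1 + 4*log(cos(5*x/4))/5


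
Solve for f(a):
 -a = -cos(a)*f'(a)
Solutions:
 f(a) = C1 + Integral(a/cos(a), a)


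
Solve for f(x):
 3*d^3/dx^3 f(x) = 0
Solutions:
 f(x) = C1 + C2*x + C3*x^2


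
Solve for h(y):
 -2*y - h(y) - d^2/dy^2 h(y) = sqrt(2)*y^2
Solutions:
 h(y) = C1*sin(y) + C2*cos(y) - sqrt(2)*y^2 - 2*y + 2*sqrt(2)


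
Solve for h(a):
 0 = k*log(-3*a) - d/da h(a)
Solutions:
 h(a) = C1 + a*k*log(-a) + a*k*(-1 + log(3))


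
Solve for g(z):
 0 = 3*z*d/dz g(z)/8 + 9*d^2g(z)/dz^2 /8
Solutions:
 g(z) = C1 + C2*erf(sqrt(6)*z/6)


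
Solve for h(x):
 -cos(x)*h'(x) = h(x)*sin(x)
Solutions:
 h(x) = C1*cos(x)


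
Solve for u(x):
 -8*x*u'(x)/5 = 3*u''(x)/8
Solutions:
 u(x) = C1 + C2*erf(4*sqrt(30)*x/15)


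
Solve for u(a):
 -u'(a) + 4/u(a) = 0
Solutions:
 u(a) = -sqrt(C1 + 8*a)
 u(a) = sqrt(C1 + 8*a)


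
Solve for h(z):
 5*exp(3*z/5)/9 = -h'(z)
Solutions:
 h(z) = C1 - 25*exp(3*z/5)/27


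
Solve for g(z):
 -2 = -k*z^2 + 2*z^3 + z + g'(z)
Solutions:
 g(z) = C1 + k*z^3/3 - z^4/2 - z^2/2 - 2*z


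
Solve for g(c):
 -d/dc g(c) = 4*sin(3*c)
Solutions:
 g(c) = C1 + 4*cos(3*c)/3


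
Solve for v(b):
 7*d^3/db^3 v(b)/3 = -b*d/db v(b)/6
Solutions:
 v(b) = C1 + Integral(C2*airyai(-14^(2/3)*b/14) + C3*airybi(-14^(2/3)*b/14), b)


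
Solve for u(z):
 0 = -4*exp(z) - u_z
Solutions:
 u(z) = C1 - 4*exp(z)


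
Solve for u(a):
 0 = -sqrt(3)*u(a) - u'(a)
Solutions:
 u(a) = C1*exp(-sqrt(3)*a)


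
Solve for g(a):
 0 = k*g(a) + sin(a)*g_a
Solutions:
 g(a) = C1*exp(k*(-log(cos(a) - 1) + log(cos(a) + 1))/2)


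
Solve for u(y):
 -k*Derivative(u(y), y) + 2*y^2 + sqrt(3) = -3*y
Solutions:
 u(y) = C1 + 2*y^3/(3*k) + 3*y^2/(2*k) + sqrt(3)*y/k


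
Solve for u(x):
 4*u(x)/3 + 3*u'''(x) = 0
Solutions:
 u(x) = C3*exp(-2^(2/3)*3^(1/3)*x/3) + (C1*sin(2^(2/3)*3^(5/6)*x/6) + C2*cos(2^(2/3)*3^(5/6)*x/6))*exp(2^(2/3)*3^(1/3)*x/6)


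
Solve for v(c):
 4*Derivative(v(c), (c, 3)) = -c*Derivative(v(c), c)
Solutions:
 v(c) = C1 + Integral(C2*airyai(-2^(1/3)*c/2) + C3*airybi(-2^(1/3)*c/2), c)


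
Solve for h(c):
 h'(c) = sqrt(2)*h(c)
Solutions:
 h(c) = C1*exp(sqrt(2)*c)


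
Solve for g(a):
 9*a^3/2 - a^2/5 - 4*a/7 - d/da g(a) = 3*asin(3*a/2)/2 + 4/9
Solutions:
 g(a) = C1 + 9*a^4/8 - a^3/15 - 2*a^2/7 - 3*a*asin(3*a/2)/2 - 4*a/9 - sqrt(4 - 9*a^2)/2


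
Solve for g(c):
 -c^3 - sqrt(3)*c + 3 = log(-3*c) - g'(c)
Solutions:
 g(c) = C1 + c^4/4 + sqrt(3)*c^2/2 + c*log(-c) + c*(-4 + log(3))


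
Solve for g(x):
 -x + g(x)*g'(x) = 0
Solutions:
 g(x) = -sqrt(C1 + x^2)
 g(x) = sqrt(C1 + x^2)


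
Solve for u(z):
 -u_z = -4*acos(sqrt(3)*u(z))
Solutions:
 Integral(1/acos(sqrt(3)*_y), (_y, u(z))) = C1 + 4*z


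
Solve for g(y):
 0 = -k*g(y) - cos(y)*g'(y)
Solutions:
 g(y) = C1*exp(k*(log(sin(y) - 1) - log(sin(y) + 1))/2)


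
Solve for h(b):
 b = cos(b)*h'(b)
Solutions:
 h(b) = C1 + Integral(b/cos(b), b)


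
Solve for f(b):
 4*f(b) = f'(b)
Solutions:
 f(b) = C1*exp(4*b)


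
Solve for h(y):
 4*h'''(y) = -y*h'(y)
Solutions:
 h(y) = C1 + Integral(C2*airyai(-2^(1/3)*y/2) + C3*airybi(-2^(1/3)*y/2), y)


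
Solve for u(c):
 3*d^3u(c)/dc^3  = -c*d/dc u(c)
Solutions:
 u(c) = C1 + Integral(C2*airyai(-3^(2/3)*c/3) + C3*airybi(-3^(2/3)*c/3), c)


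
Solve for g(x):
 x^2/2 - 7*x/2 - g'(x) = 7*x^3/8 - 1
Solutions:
 g(x) = C1 - 7*x^4/32 + x^3/6 - 7*x^2/4 + x


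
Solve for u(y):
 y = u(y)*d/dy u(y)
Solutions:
 u(y) = -sqrt(C1 + y^2)
 u(y) = sqrt(C1 + y^2)


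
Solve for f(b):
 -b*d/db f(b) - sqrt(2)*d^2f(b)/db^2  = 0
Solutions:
 f(b) = C1 + C2*erf(2^(1/4)*b/2)


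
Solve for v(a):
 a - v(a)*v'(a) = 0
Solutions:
 v(a) = -sqrt(C1 + a^2)
 v(a) = sqrt(C1 + a^2)


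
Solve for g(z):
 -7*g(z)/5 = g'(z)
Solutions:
 g(z) = C1*exp(-7*z/5)


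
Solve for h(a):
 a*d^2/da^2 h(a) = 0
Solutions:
 h(a) = C1 + C2*a


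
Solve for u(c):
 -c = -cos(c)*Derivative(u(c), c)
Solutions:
 u(c) = C1 + Integral(c/cos(c), c)


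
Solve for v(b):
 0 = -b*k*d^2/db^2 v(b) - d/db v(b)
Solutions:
 v(b) = C1 + b^(((re(k) - 1)*re(k) + im(k)^2)/(re(k)^2 + im(k)^2))*(C2*sin(log(b)*Abs(im(k))/(re(k)^2 + im(k)^2)) + C3*cos(log(b)*im(k)/(re(k)^2 + im(k)^2)))


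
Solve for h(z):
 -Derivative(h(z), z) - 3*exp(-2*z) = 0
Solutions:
 h(z) = C1 + 3*exp(-2*z)/2


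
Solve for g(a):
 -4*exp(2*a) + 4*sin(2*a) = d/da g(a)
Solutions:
 g(a) = C1 - 2*exp(2*a) - 2*cos(2*a)


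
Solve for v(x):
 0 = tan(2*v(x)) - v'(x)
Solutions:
 v(x) = -asin(C1*exp(2*x))/2 + pi/2
 v(x) = asin(C1*exp(2*x))/2


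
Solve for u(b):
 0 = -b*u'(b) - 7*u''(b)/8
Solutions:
 u(b) = C1 + C2*erf(2*sqrt(7)*b/7)


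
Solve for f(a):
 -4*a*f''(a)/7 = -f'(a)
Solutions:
 f(a) = C1 + C2*a^(11/4)


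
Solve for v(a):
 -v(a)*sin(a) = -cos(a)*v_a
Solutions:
 v(a) = C1/cos(a)


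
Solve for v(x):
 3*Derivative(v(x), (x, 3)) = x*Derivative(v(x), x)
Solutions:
 v(x) = C1 + Integral(C2*airyai(3^(2/3)*x/3) + C3*airybi(3^(2/3)*x/3), x)


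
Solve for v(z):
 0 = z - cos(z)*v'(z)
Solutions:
 v(z) = C1 + Integral(z/cos(z), z)


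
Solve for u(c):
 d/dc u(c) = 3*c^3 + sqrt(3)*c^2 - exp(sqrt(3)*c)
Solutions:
 u(c) = C1 + 3*c^4/4 + sqrt(3)*c^3/3 - sqrt(3)*exp(sqrt(3)*c)/3


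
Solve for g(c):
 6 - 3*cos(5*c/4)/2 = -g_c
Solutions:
 g(c) = C1 - 6*c + 6*sin(5*c/4)/5


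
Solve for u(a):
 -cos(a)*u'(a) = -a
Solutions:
 u(a) = C1 + Integral(a/cos(a), a)


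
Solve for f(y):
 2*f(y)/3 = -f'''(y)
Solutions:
 f(y) = C3*exp(-2^(1/3)*3^(2/3)*y/3) + (C1*sin(2^(1/3)*3^(1/6)*y/2) + C2*cos(2^(1/3)*3^(1/6)*y/2))*exp(2^(1/3)*3^(2/3)*y/6)


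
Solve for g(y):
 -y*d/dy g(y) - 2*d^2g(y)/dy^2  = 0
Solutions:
 g(y) = C1 + C2*erf(y/2)


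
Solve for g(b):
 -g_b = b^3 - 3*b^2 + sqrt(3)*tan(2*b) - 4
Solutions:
 g(b) = C1 - b^4/4 + b^3 + 4*b + sqrt(3)*log(cos(2*b))/2


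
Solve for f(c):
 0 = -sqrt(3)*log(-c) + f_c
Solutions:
 f(c) = C1 + sqrt(3)*c*log(-c) - sqrt(3)*c


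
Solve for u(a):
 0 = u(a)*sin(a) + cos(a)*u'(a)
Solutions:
 u(a) = C1*cos(a)


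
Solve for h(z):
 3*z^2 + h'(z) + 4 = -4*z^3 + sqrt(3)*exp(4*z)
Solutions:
 h(z) = C1 - z^4 - z^3 - 4*z + sqrt(3)*exp(4*z)/4


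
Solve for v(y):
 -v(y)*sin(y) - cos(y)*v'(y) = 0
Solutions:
 v(y) = C1*cos(y)


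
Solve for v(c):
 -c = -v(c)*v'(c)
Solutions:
 v(c) = -sqrt(C1 + c^2)
 v(c) = sqrt(C1 + c^2)


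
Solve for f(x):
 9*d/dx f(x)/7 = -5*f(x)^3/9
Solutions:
 f(x) = -9*sqrt(2)*sqrt(-1/(C1 - 35*x))/2
 f(x) = 9*sqrt(2)*sqrt(-1/(C1 - 35*x))/2


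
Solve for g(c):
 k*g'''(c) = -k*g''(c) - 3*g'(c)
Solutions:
 g(c) = C1 + C2*exp(c*(-1 + sqrt(k*(k - 12))/k)/2) + C3*exp(-c*(1 + sqrt(k*(k - 12))/k)/2)


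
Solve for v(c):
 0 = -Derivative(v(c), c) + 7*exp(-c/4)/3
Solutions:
 v(c) = C1 - 28*exp(-c/4)/3


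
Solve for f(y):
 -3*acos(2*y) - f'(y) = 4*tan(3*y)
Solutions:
 f(y) = C1 - 3*y*acos(2*y) + 3*sqrt(1 - 4*y^2)/2 + 4*log(cos(3*y))/3


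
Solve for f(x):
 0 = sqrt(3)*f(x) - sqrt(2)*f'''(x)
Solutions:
 f(x) = C3*exp(2^(5/6)*3^(1/6)*x/2) + (C1*sin(2^(5/6)*3^(2/3)*x/4) + C2*cos(2^(5/6)*3^(2/3)*x/4))*exp(-2^(5/6)*3^(1/6)*x/4)


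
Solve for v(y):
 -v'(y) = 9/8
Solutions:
 v(y) = C1 - 9*y/8


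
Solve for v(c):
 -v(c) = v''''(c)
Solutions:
 v(c) = (C1*sin(sqrt(2)*c/2) + C2*cos(sqrt(2)*c/2))*exp(-sqrt(2)*c/2) + (C3*sin(sqrt(2)*c/2) + C4*cos(sqrt(2)*c/2))*exp(sqrt(2)*c/2)


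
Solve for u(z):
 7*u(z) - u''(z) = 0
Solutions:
 u(z) = C1*exp(-sqrt(7)*z) + C2*exp(sqrt(7)*z)


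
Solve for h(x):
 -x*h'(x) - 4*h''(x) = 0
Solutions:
 h(x) = C1 + C2*erf(sqrt(2)*x/4)


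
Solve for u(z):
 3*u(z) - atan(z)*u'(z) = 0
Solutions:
 u(z) = C1*exp(3*Integral(1/atan(z), z))


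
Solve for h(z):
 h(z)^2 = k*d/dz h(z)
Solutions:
 h(z) = -k/(C1*k + z)


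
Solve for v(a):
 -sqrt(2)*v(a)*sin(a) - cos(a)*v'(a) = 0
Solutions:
 v(a) = C1*cos(a)^(sqrt(2))


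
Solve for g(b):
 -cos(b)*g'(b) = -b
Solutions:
 g(b) = C1 + Integral(b/cos(b), b)


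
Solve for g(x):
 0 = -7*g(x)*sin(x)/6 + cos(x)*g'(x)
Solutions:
 g(x) = C1/cos(x)^(7/6)


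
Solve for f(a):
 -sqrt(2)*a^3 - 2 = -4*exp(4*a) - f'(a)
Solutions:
 f(a) = C1 + sqrt(2)*a^4/4 + 2*a - exp(4*a)


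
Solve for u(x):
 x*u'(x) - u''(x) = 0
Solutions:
 u(x) = C1 + C2*erfi(sqrt(2)*x/2)


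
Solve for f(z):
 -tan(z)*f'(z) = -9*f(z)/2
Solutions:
 f(z) = C1*sin(z)^(9/2)


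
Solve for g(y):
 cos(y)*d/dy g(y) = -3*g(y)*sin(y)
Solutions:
 g(y) = C1*cos(y)^3


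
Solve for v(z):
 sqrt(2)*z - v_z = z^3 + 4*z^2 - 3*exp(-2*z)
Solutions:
 v(z) = C1 - z^4/4 - 4*z^3/3 + sqrt(2)*z^2/2 - 3*exp(-2*z)/2


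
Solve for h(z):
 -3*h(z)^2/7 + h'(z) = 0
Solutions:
 h(z) = -7/(C1 + 3*z)


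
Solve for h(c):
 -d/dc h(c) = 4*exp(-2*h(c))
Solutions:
 h(c) = log(-sqrt(C1 - 8*c))
 h(c) = log(C1 - 8*c)/2


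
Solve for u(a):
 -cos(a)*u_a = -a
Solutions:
 u(a) = C1 + Integral(a/cos(a), a)


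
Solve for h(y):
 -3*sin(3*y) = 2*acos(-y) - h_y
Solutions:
 h(y) = C1 + 2*y*acos(-y) + 2*sqrt(1 - y^2) - cos(3*y)


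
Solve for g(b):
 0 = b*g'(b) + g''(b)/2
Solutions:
 g(b) = C1 + C2*erf(b)


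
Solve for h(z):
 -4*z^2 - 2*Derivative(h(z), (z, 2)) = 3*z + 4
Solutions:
 h(z) = C1 + C2*z - z^4/6 - z^3/4 - z^2


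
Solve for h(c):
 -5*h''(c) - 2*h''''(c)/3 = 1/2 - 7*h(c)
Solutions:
 h(c) = C1*exp(-c*sqrt(-15 + sqrt(393))/2) + C2*exp(c*sqrt(-15 + sqrt(393))/2) + C3*sin(c*sqrt(15 + sqrt(393))/2) + C4*cos(c*sqrt(15 + sqrt(393))/2) + 1/14


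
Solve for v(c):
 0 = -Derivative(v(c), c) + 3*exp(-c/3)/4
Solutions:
 v(c) = C1 - 9*exp(-c/3)/4


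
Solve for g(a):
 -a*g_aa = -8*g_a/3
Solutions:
 g(a) = C1 + C2*a^(11/3)


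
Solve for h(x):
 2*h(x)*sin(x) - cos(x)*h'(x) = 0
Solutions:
 h(x) = C1/cos(x)^2


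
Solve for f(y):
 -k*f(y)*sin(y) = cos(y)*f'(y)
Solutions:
 f(y) = C1*exp(k*log(cos(y)))


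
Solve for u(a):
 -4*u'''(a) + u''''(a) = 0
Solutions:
 u(a) = C1 + C2*a + C3*a^2 + C4*exp(4*a)


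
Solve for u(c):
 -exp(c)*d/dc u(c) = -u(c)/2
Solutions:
 u(c) = C1*exp(-exp(-c)/2)


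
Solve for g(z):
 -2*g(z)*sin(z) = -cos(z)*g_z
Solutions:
 g(z) = C1/cos(z)^2


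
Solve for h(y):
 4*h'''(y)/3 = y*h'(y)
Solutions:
 h(y) = C1 + Integral(C2*airyai(6^(1/3)*y/2) + C3*airybi(6^(1/3)*y/2), y)


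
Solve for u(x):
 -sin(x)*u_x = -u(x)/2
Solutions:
 u(x) = C1*(cos(x) - 1)^(1/4)/(cos(x) + 1)^(1/4)


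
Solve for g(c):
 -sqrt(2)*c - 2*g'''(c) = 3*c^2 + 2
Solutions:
 g(c) = C1 + C2*c + C3*c^2 - c^5/40 - sqrt(2)*c^4/48 - c^3/6


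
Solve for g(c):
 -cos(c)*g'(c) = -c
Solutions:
 g(c) = C1 + Integral(c/cos(c), c)


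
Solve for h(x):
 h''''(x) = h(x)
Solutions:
 h(x) = C1*exp(-x) + C2*exp(x) + C3*sin(x) + C4*cos(x)


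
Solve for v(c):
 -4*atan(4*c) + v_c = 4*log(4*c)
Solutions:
 v(c) = C1 + 4*c*log(c) + 4*c*atan(4*c) - 4*c + 8*c*log(2) - log(16*c^2 + 1)/2


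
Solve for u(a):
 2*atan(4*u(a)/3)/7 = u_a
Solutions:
 Integral(1/atan(4*_y/3), (_y, u(a))) = C1 + 2*a/7


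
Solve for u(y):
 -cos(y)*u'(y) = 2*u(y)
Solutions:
 u(y) = C1*(sin(y) - 1)/(sin(y) + 1)


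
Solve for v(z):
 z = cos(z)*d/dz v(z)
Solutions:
 v(z) = C1 + Integral(z/cos(z), z)


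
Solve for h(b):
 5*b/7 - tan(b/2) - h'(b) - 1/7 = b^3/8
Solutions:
 h(b) = C1 - b^4/32 + 5*b^2/14 - b/7 + 2*log(cos(b/2))


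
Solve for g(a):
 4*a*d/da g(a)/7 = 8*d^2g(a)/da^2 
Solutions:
 g(a) = C1 + C2*erfi(sqrt(7)*a/14)


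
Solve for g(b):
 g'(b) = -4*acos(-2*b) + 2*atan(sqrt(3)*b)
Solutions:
 g(b) = C1 - 4*b*acos(-2*b) + 2*b*atan(sqrt(3)*b) - 2*sqrt(1 - 4*b^2) - sqrt(3)*log(3*b^2 + 1)/3


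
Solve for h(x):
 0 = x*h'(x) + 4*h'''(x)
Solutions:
 h(x) = C1 + Integral(C2*airyai(-2^(1/3)*x/2) + C3*airybi(-2^(1/3)*x/2), x)


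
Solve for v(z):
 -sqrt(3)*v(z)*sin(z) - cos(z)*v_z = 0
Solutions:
 v(z) = C1*cos(z)^(sqrt(3))


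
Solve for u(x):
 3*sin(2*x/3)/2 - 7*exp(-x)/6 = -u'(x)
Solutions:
 u(x) = C1 + 9*cos(2*x/3)/4 - 7*exp(-x)/6


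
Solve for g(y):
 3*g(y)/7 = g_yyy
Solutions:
 g(y) = C3*exp(3^(1/3)*7^(2/3)*y/7) + (C1*sin(3^(5/6)*7^(2/3)*y/14) + C2*cos(3^(5/6)*7^(2/3)*y/14))*exp(-3^(1/3)*7^(2/3)*y/14)


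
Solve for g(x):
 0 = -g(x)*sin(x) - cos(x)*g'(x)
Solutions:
 g(x) = C1*cos(x)


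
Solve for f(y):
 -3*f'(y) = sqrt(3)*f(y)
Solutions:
 f(y) = C1*exp(-sqrt(3)*y/3)


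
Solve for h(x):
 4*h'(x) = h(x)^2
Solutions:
 h(x) = -4/(C1 + x)


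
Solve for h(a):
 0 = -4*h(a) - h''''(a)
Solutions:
 h(a) = (C1*sin(a) + C2*cos(a))*exp(-a) + (C3*sin(a) + C4*cos(a))*exp(a)


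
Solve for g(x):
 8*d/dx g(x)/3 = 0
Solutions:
 g(x) = C1


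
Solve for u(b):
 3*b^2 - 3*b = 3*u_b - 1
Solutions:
 u(b) = C1 + b^3/3 - b^2/2 + b/3


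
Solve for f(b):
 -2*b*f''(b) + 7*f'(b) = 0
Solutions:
 f(b) = C1 + C2*b^(9/2)


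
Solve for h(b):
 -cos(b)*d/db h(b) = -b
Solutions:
 h(b) = C1 + Integral(b/cos(b), b)


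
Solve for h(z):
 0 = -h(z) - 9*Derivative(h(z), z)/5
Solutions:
 h(z) = C1*exp(-5*z/9)


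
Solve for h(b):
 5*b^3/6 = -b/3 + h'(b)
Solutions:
 h(b) = C1 + 5*b^4/24 + b^2/6


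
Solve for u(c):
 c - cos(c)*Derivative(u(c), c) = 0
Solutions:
 u(c) = C1 + Integral(c/cos(c), c)


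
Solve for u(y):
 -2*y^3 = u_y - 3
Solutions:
 u(y) = C1 - y^4/2 + 3*y


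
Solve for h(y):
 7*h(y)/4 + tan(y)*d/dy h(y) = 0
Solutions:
 h(y) = C1/sin(y)^(7/4)


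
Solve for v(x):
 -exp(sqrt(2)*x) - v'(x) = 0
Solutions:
 v(x) = C1 - sqrt(2)*exp(sqrt(2)*x)/2


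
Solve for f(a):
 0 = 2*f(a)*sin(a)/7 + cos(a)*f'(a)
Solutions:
 f(a) = C1*cos(a)^(2/7)


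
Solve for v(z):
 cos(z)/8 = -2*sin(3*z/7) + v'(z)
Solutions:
 v(z) = C1 + sin(z)/8 - 14*cos(3*z/7)/3


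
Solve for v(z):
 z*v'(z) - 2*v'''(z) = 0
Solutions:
 v(z) = C1 + Integral(C2*airyai(2^(2/3)*z/2) + C3*airybi(2^(2/3)*z/2), z)


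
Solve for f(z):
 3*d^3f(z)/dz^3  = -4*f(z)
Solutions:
 f(z) = C3*exp(-6^(2/3)*z/3) + (C1*sin(2^(2/3)*3^(1/6)*z/2) + C2*cos(2^(2/3)*3^(1/6)*z/2))*exp(6^(2/3)*z/6)


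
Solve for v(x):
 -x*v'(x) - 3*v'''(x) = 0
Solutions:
 v(x) = C1 + Integral(C2*airyai(-3^(2/3)*x/3) + C3*airybi(-3^(2/3)*x/3), x)


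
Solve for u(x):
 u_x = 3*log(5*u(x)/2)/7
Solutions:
 7*Integral(1/(-log(_y) - log(5) + log(2)), (_y, u(x)))/3 = C1 - x


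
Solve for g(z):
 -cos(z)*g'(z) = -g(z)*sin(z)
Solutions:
 g(z) = C1/cos(z)


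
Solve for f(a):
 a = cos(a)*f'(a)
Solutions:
 f(a) = C1 + Integral(a/cos(a), a)


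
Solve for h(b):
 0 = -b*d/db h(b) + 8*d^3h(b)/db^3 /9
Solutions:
 h(b) = C1 + Integral(C2*airyai(3^(2/3)*b/2) + C3*airybi(3^(2/3)*b/2), b)


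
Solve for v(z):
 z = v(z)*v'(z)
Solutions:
 v(z) = -sqrt(C1 + z^2)
 v(z) = sqrt(C1 + z^2)


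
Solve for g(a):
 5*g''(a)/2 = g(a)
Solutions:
 g(a) = C1*exp(-sqrt(10)*a/5) + C2*exp(sqrt(10)*a/5)


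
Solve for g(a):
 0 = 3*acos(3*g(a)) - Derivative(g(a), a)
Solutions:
 Integral(1/acos(3*_y), (_y, g(a))) = C1 + 3*a


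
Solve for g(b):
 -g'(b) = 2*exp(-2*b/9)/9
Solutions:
 g(b) = C1 + exp(-2*b/9)


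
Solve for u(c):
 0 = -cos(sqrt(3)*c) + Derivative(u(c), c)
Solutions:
 u(c) = C1 + sqrt(3)*sin(sqrt(3)*c)/3


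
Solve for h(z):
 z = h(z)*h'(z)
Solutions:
 h(z) = -sqrt(C1 + z^2)
 h(z) = sqrt(C1 + z^2)


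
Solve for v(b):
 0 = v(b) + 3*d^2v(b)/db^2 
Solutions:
 v(b) = C1*sin(sqrt(3)*b/3) + C2*cos(sqrt(3)*b/3)


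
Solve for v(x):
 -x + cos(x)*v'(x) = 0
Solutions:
 v(x) = C1 + Integral(x/cos(x), x)


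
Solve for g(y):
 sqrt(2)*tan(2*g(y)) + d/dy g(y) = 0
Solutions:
 g(y) = -asin(C1*exp(-2*sqrt(2)*y))/2 + pi/2
 g(y) = asin(C1*exp(-2*sqrt(2)*y))/2


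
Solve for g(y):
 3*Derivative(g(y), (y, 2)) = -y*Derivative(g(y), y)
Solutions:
 g(y) = C1 + C2*erf(sqrt(6)*y/6)


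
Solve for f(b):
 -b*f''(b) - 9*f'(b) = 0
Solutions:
 f(b) = C1 + C2/b^8


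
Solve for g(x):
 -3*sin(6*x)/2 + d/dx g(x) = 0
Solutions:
 g(x) = C1 - cos(6*x)/4


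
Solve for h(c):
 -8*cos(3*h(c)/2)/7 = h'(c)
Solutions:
 8*c/7 - log(sin(3*h(c)/2) - 1)/3 + log(sin(3*h(c)/2) + 1)/3 = C1


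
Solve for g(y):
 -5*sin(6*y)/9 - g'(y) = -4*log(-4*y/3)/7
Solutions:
 g(y) = C1 + 4*y*log(-y)/7 - 4*y*log(3)/7 - 4*y/7 + 8*y*log(2)/7 + 5*cos(6*y)/54


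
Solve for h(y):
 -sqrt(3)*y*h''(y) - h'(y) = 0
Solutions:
 h(y) = C1 + C2*y^(1 - sqrt(3)/3)


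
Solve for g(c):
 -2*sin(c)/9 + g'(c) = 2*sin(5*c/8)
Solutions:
 g(c) = C1 - 16*cos(5*c/8)/5 - 2*cos(c)/9


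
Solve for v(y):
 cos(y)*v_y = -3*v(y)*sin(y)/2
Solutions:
 v(y) = C1*cos(y)^(3/2)


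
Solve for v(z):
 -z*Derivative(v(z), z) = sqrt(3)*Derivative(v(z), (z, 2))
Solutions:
 v(z) = C1 + C2*erf(sqrt(2)*3^(3/4)*z/6)


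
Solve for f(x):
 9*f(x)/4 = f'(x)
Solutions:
 f(x) = C1*exp(9*x/4)


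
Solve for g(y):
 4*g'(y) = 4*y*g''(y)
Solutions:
 g(y) = C1 + C2*y^2


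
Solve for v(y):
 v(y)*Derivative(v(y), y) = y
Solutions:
 v(y) = -sqrt(C1 + y^2)
 v(y) = sqrt(C1 + y^2)


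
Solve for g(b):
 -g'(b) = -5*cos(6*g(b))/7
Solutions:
 -5*b/7 - log(sin(6*g(b)) - 1)/12 + log(sin(6*g(b)) + 1)/12 = C1


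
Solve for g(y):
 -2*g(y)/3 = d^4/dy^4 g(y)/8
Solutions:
 g(y) = (C1*sin(sqrt(2)*3^(3/4)*y/3) + C2*cos(sqrt(2)*3^(3/4)*y/3))*exp(-sqrt(2)*3^(3/4)*y/3) + (C3*sin(sqrt(2)*3^(3/4)*y/3) + C4*cos(sqrt(2)*3^(3/4)*y/3))*exp(sqrt(2)*3^(3/4)*y/3)


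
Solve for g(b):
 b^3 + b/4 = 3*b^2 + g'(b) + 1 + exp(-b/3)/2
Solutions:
 g(b) = C1 + b^4/4 - b^3 + b^2/8 - b + 3*exp(-b/3)/2


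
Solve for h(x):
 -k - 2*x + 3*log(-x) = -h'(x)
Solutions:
 h(x) = C1 + x^2 + x*(k + 3) - 3*x*log(-x)


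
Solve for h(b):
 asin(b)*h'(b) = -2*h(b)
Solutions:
 h(b) = C1*exp(-2*Integral(1/asin(b), b))


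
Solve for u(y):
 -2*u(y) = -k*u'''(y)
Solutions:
 u(y) = C1*exp(2^(1/3)*y*(1/k)^(1/3)) + C2*exp(2^(1/3)*y*(-1 + sqrt(3)*I)*(1/k)^(1/3)/2) + C3*exp(-2^(1/3)*y*(1 + sqrt(3)*I)*(1/k)^(1/3)/2)


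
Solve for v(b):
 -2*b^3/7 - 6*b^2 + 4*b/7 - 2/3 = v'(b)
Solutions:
 v(b) = C1 - b^4/14 - 2*b^3 + 2*b^2/7 - 2*b/3


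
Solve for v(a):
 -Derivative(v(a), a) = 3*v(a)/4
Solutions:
 v(a) = C1*exp(-3*a/4)


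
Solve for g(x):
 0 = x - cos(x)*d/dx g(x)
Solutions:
 g(x) = C1 + Integral(x/cos(x), x)


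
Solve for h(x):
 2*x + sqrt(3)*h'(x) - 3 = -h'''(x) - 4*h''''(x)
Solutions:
 h(x) = C1 + C2*exp(x*(-2 + (1 + 216*sqrt(3) + sqrt(-1 + (1 + 216*sqrt(3))^2))^(-1/3) + (1 + 216*sqrt(3) + sqrt(-1 + (1 + 216*sqrt(3))^2))^(1/3))/24)*sin(sqrt(3)*x*(-(1 + 216*sqrt(3) + sqrt(-1 + (1 + 216*sqrt(3))^2))^(1/3) + (1 + 216*sqrt(3) + sqrt(-1 + (1 + 216*sqrt(3))^2))^(-1/3))/24) + C3*exp(x*(-2 + (1 + 216*sqrt(3) + sqrt(-1 + (1 + 216*sqrt(3))^2))^(-1/3) + (1 + 216*sqrt(3) + sqrt(-1 + (1 + 216*sqrt(3))^2))^(1/3))/24)*cos(sqrt(3)*x*(-(1 + 216*sqrt(3) + sqrt(-1 + (1 + 216*sqrt(3))^2))^(1/3) + (1 + 216*sqrt(3) + sqrt(-1 + (1 + 216*sqrt(3))^2))^(-1/3))/24) + C4*exp(-x*((1 + 216*sqrt(3) + sqrt(-1 + (1 + 216*sqrt(3))^2))^(-1/3) + 1 + (1 + 216*sqrt(3) + sqrt(-1 + (1 + 216*sqrt(3))^2))^(1/3))/12) - sqrt(3)*x^2/3 + sqrt(3)*x


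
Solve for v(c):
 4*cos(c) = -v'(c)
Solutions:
 v(c) = C1 - 4*sin(c)


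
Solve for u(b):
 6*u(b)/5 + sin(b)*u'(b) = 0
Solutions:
 u(b) = C1*(cos(b) + 1)^(3/5)/(cos(b) - 1)^(3/5)


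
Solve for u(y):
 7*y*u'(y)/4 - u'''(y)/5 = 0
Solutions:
 u(y) = C1 + Integral(C2*airyai(70^(1/3)*y/2) + C3*airybi(70^(1/3)*y/2), y)


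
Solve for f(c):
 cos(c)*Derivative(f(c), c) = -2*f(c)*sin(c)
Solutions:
 f(c) = C1*cos(c)^2


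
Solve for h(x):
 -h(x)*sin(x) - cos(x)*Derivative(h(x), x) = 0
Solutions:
 h(x) = C1*cos(x)


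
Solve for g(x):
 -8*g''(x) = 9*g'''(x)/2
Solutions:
 g(x) = C1 + C2*x + C3*exp(-16*x/9)


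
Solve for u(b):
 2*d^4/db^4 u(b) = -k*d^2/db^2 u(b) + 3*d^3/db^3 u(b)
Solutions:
 u(b) = C1 + C2*b + C3*exp(b*(3 - sqrt(9 - 8*k))/4) + C4*exp(b*(sqrt(9 - 8*k) + 3)/4)


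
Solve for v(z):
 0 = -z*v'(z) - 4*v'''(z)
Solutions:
 v(z) = C1 + Integral(C2*airyai(-2^(1/3)*z/2) + C3*airybi(-2^(1/3)*z/2), z)


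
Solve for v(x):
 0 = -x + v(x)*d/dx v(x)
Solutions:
 v(x) = -sqrt(C1 + x^2)
 v(x) = sqrt(C1 + x^2)


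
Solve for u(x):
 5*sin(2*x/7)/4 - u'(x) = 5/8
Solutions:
 u(x) = C1 - 5*x/8 - 35*cos(2*x/7)/8


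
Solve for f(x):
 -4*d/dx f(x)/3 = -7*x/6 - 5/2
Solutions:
 f(x) = C1 + 7*x^2/16 + 15*x/8


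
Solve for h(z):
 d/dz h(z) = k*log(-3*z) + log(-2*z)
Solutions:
 h(z) = C1 + z*(k + 1)*log(-z) + z*(-k + k*log(3) - 1 + log(2))


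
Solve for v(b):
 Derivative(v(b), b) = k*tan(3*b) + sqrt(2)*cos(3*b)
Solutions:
 v(b) = C1 - k*log(cos(3*b))/3 + sqrt(2)*sin(3*b)/3


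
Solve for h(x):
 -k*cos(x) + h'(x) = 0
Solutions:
 h(x) = C1 + k*sin(x)


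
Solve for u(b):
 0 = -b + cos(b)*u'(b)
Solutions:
 u(b) = C1 + Integral(b/cos(b), b)


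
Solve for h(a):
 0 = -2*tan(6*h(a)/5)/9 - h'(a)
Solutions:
 h(a) = -5*asin(C1*exp(-4*a/15))/6 + 5*pi/6
 h(a) = 5*asin(C1*exp(-4*a/15))/6


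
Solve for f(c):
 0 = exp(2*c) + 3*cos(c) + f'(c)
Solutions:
 f(c) = C1 - exp(2*c)/2 - 3*sin(c)


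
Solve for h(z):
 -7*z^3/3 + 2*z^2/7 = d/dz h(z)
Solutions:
 h(z) = C1 - 7*z^4/12 + 2*z^3/21


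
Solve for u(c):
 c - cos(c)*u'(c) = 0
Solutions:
 u(c) = C1 + Integral(c/cos(c), c)


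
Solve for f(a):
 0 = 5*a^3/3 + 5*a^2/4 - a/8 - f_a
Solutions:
 f(a) = C1 + 5*a^4/12 + 5*a^3/12 - a^2/16


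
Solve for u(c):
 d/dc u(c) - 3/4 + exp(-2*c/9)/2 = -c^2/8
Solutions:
 u(c) = C1 - c^3/24 + 3*c/4 + 9*exp(-2*c/9)/4


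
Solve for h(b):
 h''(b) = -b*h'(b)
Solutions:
 h(b) = C1 + C2*erf(sqrt(2)*b/2)


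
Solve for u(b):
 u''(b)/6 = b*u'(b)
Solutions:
 u(b) = C1 + C2*erfi(sqrt(3)*b)


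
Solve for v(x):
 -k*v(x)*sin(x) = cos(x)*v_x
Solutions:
 v(x) = C1*exp(k*log(cos(x)))


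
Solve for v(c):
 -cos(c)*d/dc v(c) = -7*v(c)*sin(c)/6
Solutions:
 v(c) = C1/cos(c)^(7/6)


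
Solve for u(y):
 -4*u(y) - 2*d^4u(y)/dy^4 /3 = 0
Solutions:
 u(y) = (C1*sin(2^(3/4)*3^(1/4)*y/2) + C2*cos(2^(3/4)*3^(1/4)*y/2))*exp(-2^(3/4)*3^(1/4)*y/2) + (C3*sin(2^(3/4)*3^(1/4)*y/2) + C4*cos(2^(3/4)*3^(1/4)*y/2))*exp(2^(3/4)*3^(1/4)*y/2)


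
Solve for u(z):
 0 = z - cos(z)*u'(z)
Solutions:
 u(z) = C1 + Integral(z/cos(z), z)


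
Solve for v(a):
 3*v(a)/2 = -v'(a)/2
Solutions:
 v(a) = C1*exp(-3*a)


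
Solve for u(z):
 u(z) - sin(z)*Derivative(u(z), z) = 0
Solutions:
 u(z) = C1*sqrt(cos(z) - 1)/sqrt(cos(z) + 1)


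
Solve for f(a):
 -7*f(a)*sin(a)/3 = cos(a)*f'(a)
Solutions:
 f(a) = C1*cos(a)^(7/3)


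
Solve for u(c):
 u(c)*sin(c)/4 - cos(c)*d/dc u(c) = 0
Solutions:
 u(c) = C1/cos(c)^(1/4)


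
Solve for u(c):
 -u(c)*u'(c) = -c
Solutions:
 u(c) = -sqrt(C1 + c^2)
 u(c) = sqrt(C1 + c^2)


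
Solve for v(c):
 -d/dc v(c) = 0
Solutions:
 v(c) = C1


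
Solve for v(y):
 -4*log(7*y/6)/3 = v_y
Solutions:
 v(y) = C1 - 4*y*log(y)/3 - 4*y*log(7)/3 + 4*y/3 + 4*y*log(6)/3


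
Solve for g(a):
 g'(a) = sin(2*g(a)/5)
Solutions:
 -a + 5*log(cos(2*g(a)/5) - 1)/4 - 5*log(cos(2*g(a)/5) + 1)/4 = C1


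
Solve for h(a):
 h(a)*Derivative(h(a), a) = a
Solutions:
 h(a) = -sqrt(C1 + a^2)
 h(a) = sqrt(C1 + a^2)


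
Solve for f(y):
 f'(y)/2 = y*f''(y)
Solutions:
 f(y) = C1 + C2*y^(3/2)


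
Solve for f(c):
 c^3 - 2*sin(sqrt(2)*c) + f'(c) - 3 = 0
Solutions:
 f(c) = C1 - c^4/4 + 3*c - sqrt(2)*cos(sqrt(2)*c)


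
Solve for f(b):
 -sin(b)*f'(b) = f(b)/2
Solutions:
 f(b) = C1*(cos(b) + 1)^(1/4)/(cos(b) - 1)^(1/4)


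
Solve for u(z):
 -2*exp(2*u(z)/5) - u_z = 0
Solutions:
 u(z) = 5*log(-sqrt(-1/(C1 - 2*z))) - 5*log(2) + 5*log(10)/2
 u(z) = 5*log(-1/(C1 - 2*z))/2 - 5*log(2) + 5*log(10)/2


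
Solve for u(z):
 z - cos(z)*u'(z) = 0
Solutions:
 u(z) = C1 + Integral(z/cos(z), z)


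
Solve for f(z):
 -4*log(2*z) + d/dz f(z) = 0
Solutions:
 f(z) = C1 + 4*z*log(z) - 4*z + z*log(16)


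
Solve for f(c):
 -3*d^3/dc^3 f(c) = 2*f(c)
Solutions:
 f(c) = C3*exp(-2^(1/3)*3^(2/3)*c/3) + (C1*sin(2^(1/3)*3^(1/6)*c/2) + C2*cos(2^(1/3)*3^(1/6)*c/2))*exp(2^(1/3)*3^(2/3)*c/6)


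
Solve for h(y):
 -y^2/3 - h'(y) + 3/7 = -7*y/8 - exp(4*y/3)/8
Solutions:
 h(y) = C1 - y^3/9 + 7*y^2/16 + 3*y/7 + 3*exp(4*y/3)/32


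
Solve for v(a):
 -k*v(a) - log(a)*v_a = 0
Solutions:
 v(a) = C1*exp(-k*li(a))


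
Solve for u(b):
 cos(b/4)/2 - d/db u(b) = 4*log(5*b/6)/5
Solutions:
 u(b) = C1 - 4*b*log(b)/5 - 4*b*log(5)/5 + 4*b/5 + 4*b*log(6)/5 + 2*sin(b/4)


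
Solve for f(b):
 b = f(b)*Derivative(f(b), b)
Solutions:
 f(b) = -sqrt(C1 + b^2)
 f(b) = sqrt(C1 + b^2)


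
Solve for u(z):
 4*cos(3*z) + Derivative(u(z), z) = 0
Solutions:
 u(z) = C1 - 4*sin(3*z)/3


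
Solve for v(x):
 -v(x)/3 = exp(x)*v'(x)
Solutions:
 v(x) = C1*exp(exp(-x)/3)


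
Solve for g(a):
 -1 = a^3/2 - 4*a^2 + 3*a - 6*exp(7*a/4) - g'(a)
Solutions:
 g(a) = C1 + a^4/8 - 4*a^3/3 + 3*a^2/2 + a - 24*exp(7*a/4)/7


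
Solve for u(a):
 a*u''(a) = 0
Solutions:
 u(a) = C1 + C2*a


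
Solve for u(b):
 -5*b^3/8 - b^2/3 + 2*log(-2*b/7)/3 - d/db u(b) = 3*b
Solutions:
 u(b) = C1 - 5*b^4/32 - b^3/9 - 3*b^2/2 + 2*b*log(-b)/3 + 2*b*(-log(7) - 1 + log(2))/3


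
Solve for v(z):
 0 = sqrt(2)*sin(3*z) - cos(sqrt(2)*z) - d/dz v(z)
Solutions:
 v(z) = C1 - sqrt(2)*sin(sqrt(2)*z)/2 - sqrt(2)*cos(3*z)/3


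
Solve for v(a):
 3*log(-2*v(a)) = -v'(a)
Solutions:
 Integral(1/(log(-_y) + log(2)), (_y, v(a)))/3 = C1 - a


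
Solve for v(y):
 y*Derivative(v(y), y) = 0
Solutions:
 v(y) = C1


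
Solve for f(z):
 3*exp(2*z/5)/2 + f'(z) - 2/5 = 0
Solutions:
 f(z) = C1 + 2*z/5 - 15*exp(2*z/5)/4


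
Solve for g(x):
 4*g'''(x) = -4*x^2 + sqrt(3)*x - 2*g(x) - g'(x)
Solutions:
 g(x) = C1*exp(-3^(1/3)*x*(-(18 + sqrt(327))^(1/3) + 3^(1/3)/(18 + sqrt(327))^(1/3))/12)*sin(3^(1/6)*x*(3/(18 + sqrt(327))^(1/3) + 3^(2/3)*(18 + sqrt(327))^(1/3))/12) + C2*exp(-3^(1/3)*x*(-(18 + sqrt(327))^(1/3) + 3^(1/3)/(18 + sqrt(327))^(1/3))/12)*cos(3^(1/6)*x*(3/(18 + sqrt(327))^(1/3) + 3^(2/3)*(18 + sqrt(327))^(1/3))/12) + C3*exp(3^(1/3)*x*(-(18 + sqrt(327))^(1/3) + 3^(1/3)/(18 + sqrt(327))^(1/3))/6) - 2*x^2 + sqrt(3)*x/2 + 2*x - 1 - sqrt(3)/4
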